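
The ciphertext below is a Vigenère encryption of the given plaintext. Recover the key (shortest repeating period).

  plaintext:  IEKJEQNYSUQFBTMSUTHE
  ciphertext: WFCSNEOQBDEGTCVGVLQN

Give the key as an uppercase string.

OBSJJ

  i= 0: W-I = 14 → O
  i= 1: F-E =  1 → B
  i= 2: C-K = 18 → S
  i= 3: S-J =  9 → J
  i= 4: N-E =  9 → J
  i= 5: E-Q = 14 → O
  i= 6: O-N =  1 → B
  i= 7: Q-Y = 18 → S
  i= 8: B-S =  9 → J
  i= 9: D-U =  9 → J
  i=10: E-Q = 14 → O
  i=11: G-F =  1 → B
  i=12: T-B = 18 → S
  i=13: C-T =  9 → J
  i=14: V-M =  9 → J
  i=15: G-S = 14 → O
  i=16: V-U =  1 → B
  i=17: L-T = 18 → S
  i=18: Q-H =  9 → J
  i=19: N-E =  9 → J
  shifts repeat with period 5: OBSJJ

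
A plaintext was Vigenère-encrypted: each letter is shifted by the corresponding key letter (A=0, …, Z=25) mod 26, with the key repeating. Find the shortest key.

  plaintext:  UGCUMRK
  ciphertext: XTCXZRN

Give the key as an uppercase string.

DNA

  i= 0: X-U =  3 → D
  i= 1: T-G = 13 → N
  i= 2: C-C =  0 → A
  i= 3: X-U =  3 → D
  i= 4: Z-M = 13 → N
  i= 5: R-R =  0 → A
  i= 6: N-K =  3 → D
  shifts repeat with period 3: DNA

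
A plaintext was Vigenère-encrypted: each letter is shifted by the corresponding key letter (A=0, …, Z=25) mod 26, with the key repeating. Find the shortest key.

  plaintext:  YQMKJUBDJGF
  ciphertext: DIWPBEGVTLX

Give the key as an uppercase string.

  i= 0: D-Y =  5 → F
  i= 1: I-Q = 18 → S
  i= 2: W-M = 10 → K
  i= 3: P-K =  5 → F
  i= 4: B-J = 18 → S
  i= 5: E-U = 10 → K
  i= 6: G-B =  5 → F
  i= 7: V-D = 18 → S
  i= 8: T-J = 10 → K
  i= 9: L-G =  5 → F
  i=10: X-F = 18 → S
  shifts repeat with period 3: FSK

FSK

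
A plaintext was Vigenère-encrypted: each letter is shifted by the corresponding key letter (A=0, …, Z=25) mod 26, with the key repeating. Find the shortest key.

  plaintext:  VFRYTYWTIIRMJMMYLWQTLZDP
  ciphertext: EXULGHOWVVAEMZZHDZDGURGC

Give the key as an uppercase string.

  i= 0: E-V =  9 → J
  i= 1: X-F = 18 → S
  i= 2: U-R =  3 → D
  i= 3: L-Y = 13 → N
  i= 4: G-T = 13 → N
  i= 5: H-Y =  9 → J
  i= 6: O-W = 18 → S
  i= 7: W-T =  3 → D
  i= 8: V-I = 13 → N
  i= 9: V-I = 13 → N
  i=10: A-R =  9 → J
  i=11: E-M = 18 → S
  i=12: M-J =  3 → D
  i=13: Z-M = 13 → N
  i=14: Z-M = 13 → N
  i=15: H-Y =  9 → J
  i=16: D-L = 18 → S
  i=17: Z-W =  3 → D
  i=18: D-Q = 13 → N
  i=19: G-T = 13 → N
  i=20: U-L =  9 → J
  i=21: R-Z = 18 → S
  i=22: G-D =  3 → D
  i=23: C-P = 13 → N
  shifts repeat with period 5: JSDNN

JSDNN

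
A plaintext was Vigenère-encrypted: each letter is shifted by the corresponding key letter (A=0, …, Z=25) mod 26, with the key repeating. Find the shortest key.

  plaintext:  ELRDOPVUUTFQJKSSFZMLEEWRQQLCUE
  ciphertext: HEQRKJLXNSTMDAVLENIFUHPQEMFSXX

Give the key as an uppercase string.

DTZOWUQ

  i= 0: H-E =  3 → D
  i= 1: E-L = 19 → T
  i= 2: Q-R = 25 → Z
  i= 3: R-D = 14 → O
  i= 4: K-O = 22 → W
  i= 5: J-P = 20 → U
  i= 6: L-V = 16 → Q
  i= 7: X-U =  3 → D
  i= 8: N-U = 19 → T
  i= 9: S-T = 25 → Z
  i=10: T-F = 14 → O
  i=11: M-Q = 22 → W
  i=12: D-J = 20 → U
  i=13: A-K = 16 → Q
  i=14: V-S =  3 → D
  i=15: L-S = 19 → T
  i=16: E-F = 25 → Z
  i=17: N-Z = 14 → O
  i=18: I-M = 22 → W
  i=19: F-L = 20 → U
  i=20: U-E = 16 → Q
  i=21: H-E =  3 → D
  i=22: P-W = 19 → T
  i=23: Q-R = 25 → Z
  i=24: E-Q = 14 → O
  i=25: M-Q = 22 → W
  i=26: F-L = 20 → U
  i=27: S-C = 16 → Q
  i=28: X-U =  3 → D
  i=29: X-E = 19 → T
  shifts repeat with period 7: DTZOWUQ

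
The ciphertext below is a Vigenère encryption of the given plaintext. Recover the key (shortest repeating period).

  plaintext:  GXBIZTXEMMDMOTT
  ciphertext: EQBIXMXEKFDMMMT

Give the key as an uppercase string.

  i= 0: E-G = 24 → Y
  i= 1: Q-X = 19 → T
  i= 2: B-B =  0 → A
  i= 3: I-I =  0 → A
  i= 4: X-Z = 24 → Y
  i= 5: M-T = 19 → T
  i= 6: X-X =  0 → A
  i= 7: E-E =  0 → A
  i= 8: K-M = 24 → Y
  i= 9: F-M = 19 → T
  i=10: D-D =  0 → A
  i=11: M-M =  0 → A
  i=12: M-O = 24 → Y
  i=13: M-T = 19 → T
  i=14: T-T =  0 → A
  shifts repeat with period 4: YTAA

YTAA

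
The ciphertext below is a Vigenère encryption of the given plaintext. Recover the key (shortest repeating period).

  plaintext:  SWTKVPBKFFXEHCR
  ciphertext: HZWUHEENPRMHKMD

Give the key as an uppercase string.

PDDKM

  i= 0: H-S = 15 → P
  i= 1: Z-W =  3 → D
  i= 2: W-T =  3 → D
  i= 3: U-K = 10 → K
  i= 4: H-V = 12 → M
  i= 5: E-P = 15 → P
  i= 6: E-B =  3 → D
  i= 7: N-K =  3 → D
  i= 8: P-F = 10 → K
  i= 9: R-F = 12 → M
  i=10: M-X = 15 → P
  i=11: H-E =  3 → D
  i=12: K-H =  3 → D
  i=13: M-C = 10 → K
  i=14: D-R = 12 → M
  shifts repeat with period 5: PDDKM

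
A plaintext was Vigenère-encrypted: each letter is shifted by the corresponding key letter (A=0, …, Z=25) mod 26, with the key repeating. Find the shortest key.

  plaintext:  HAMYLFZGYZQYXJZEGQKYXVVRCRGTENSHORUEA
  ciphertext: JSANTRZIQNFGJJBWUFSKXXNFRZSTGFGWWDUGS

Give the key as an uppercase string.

CSOPIMA

  i= 0: J-H =  2 → C
  i= 1: S-A = 18 → S
  i= 2: A-M = 14 → O
  i= 3: N-Y = 15 → P
  i= 4: T-L =  8 → I
  i= 5: R-F = 12 → M
  i= 6: Z-Z =  0 → A
  i= 7: I-G =  2 → C
  i= 8: Q-Y = 18 → S
  i= 9: N-Z = 14 → O
  i=10: F-Q = 15 → P
  i=11: G-Y =  8 → I
  i=12: J-X = 12 → M
  i=13: J-J =  0 → A
  i=14: B-Z =  2 → C
  i=15: W-E = 18 → S
  i=16: U-G = 14 → O
  i=17: F-Q = 15 → P
  i=18: S-K =  8 → I
  i=19: K-Y = 12 → M
  i=20: X-X =  0 → A
  i=21: X-V =  2 → C
  i=22: N-V = 18 → S
  i=23: F-R = 14 → O
  i=24: R-C = 15 → P
  i=25: Z-R =  8 → I
  i=26: S-G = 12 → M
  i=27: T-T =  0 → A
  i=28: G-E =  2 → C
  i=29: F-N = 18 → S
  i=30: G-S = 14 → O
  i=31: W-H = 15 → P
  i=32: W-O =  8 → I
  i=33: D-R = 12 → M
  i=34: U-U =  0 → A
  i=35: G-E =  2 → C
  i=36: S-A = 18 → S
  shifts repeat with period 7: CSOPIMA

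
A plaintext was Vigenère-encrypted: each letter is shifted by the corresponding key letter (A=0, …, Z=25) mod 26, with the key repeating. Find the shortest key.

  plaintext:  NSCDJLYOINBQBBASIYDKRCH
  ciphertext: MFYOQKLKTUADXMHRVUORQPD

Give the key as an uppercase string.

  i= 0: M-N = 25 → Z
  i= 1: F-S = 13 → N
  i= 2: Y-C = 22 → W
  i= 3: O-D = 11 → L
  i= 4: Q-J =  7 → H
  i= 5: K-L = 25 → Z
  i= 6: L-Y = 13 → N
  i= 7: K-O = 22 → W
  i= 8: T-I = 11 → L
  i= 9: U-N =  7 → H
  i=10: A-B = 25 → Z
  i=11: D-Q = 13 → N
  i=12: X-B = 22 → W
  i=13: M-B = 11 → L
  i=14: H-A =  7 → H
  i=15: R-S = 25 → Z
  i=16: V-I = 13 → N
  i=17: U-Y = 22 → W
  i=18: O-D = 11 → L
  i=19: R-K =  7 → H
  i=20: Q-R = 25 → Z
  i=21: P-C = 13 → N
  i=22: D-H = 22 → W
  shifts repeat with period 5: ZNWLH

ZNWLH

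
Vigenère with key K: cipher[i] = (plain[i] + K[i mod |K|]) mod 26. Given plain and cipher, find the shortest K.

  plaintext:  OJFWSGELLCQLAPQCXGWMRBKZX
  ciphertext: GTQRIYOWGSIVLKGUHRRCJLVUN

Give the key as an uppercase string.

  i= 0: G-O = 18 → S
  i= 1: T-J = 10 → K
  i= 2: Q-F = 11 → L
  i= 3: R-W = 21 → V
  i= 4: I-S = 16 → Q
  i= 5: Y-G = 18 → S
  i= 6: O-E = 10 → K
  i= 7: W-L = 11 → L
  i= 8: G-L = 21 → V
  i= 9: S-C = 16 → Q
  i=10: I-Q = 18 → S
  i=11: V-L = 10 → K
  i=12: L-A = 11 → L
  i=13: K-P = 21 → V
  i=14: G-Q = 16 → Q
  i=15: U-C = 18 → S
  i=16: H-X = 10 → K
  i=17: R-G = 11 → L
  i=18: R-W = 21 → V
  i=19: C-M = 16 → Q
  i=20: J-R = 18 → S
  i=21: L-B = 10 → K
  i=22: V-K = 11 → L
  i=23: U-Z = 21 → V
  i=24: N-X = 16 → Q
  shifts repeat with period 5: SKLVQ

SKLVQ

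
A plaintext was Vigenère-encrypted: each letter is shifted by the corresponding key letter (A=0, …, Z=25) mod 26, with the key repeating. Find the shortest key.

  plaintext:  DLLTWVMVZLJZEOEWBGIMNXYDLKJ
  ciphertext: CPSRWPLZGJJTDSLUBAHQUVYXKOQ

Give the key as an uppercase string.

ZEHYAU

  i= 0: C-D = 25 → Z
  i= 1: P-L =  4 → E
  i= 2: S-L =  7 → H
  i= 3: R-T = 24 → Y
  i= 4: W-W =  0 → A
  i= 5: P-V = 20 → U
  i= 6: L-M = 25 → Z
  i= 7: Z-V =  4 → E
  i= 8: G-Z =  7 → H
  i= 9: J-L = 24 → Y
  i=10: J-J =  0 → A
  i=11: T-Z = 20 → U
  i=12: D-E = 25 → Z
  i=13: S-O =  4 → E
  i=14: L-E =  7 → H
  i=15: U-W = 24 → Y
  i=16: B-B =  0 → A
  i=17: A-G = 20 → U
  i=18: H-I = 25 → Z
  i=19: Q-M =  4 → E
  i=20: U-N =  7 → H
  i=21: V-X = 24 → Y
  i=22: Y-Y =  0 → A
  i=23: X-D = 20 → U
  i=24: K-L = 25 → Z
  i=25: O-K =  4 → E
  i=26: Q-J =  7 → H
  shifts repeat with period 6: ZEHYAU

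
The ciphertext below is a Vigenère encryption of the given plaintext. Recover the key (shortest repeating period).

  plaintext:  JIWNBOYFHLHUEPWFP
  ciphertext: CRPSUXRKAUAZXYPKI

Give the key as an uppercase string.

  i= 0: C-J = 19 → T
  i= 1: R-I =  9 → J
  i= 2: P-W = 19 → T
  i= 3: S-N =  5 → F
  i= 4: U-B = 19 → T
  i= 5: X-O =  9 → J
  i= 6: R-Y = 19 → T
  i= 7: K-F =  5 → F
  i= 8: A-H = 19 → T
  i= 9: U-L =  9 → J
  i=10: A-H = 19 → T
  i=11: Z-U =  5 → F
  i=12: X-E = 19 → T
  i=13: Y-P =  9 → J
  i=14: P-W = 19 → T
  i=15: K-F =  5 → F
  i=16: I-P = 19 → T
  shifts repeat with period 4: TJTF

TJTF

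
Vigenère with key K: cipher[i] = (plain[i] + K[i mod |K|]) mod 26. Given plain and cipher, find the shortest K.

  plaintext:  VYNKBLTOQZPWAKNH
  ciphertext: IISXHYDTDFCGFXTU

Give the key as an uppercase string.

NKFNG

  i= 0: I-V = 13 → N
  i= 1: I-Y = 10 → K
  i= 2: S-N =  5 → F
  i= 3: X-K = 13 → N
  i= 4: H-B =  6 → G
  i= 5: Y-L = 13 → N
  i= 6: D-T = 10 → K
  i= 7: T-O =  5 → F
  i= 8: D-Q = 13 → N
  i= 9: F-Z =  6 → G
  i=10: C-P = 13 → N
  i=11: G-W = 10 → K
  i=12: F-A =  5 → F
  i=13: X-K = 13 → N
  i=14: T-N =  6 → G
  i=15: U-H = 13 → N
  shifts repeat with period 5: NKFNG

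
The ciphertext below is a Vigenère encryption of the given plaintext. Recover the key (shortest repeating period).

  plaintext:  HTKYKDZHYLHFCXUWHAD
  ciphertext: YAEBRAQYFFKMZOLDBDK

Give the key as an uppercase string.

RHUDHXR

  i= 0: Y-H = 17 → R
  i= 1: A-T =  7 → H
  i= 2: E-K = 20 → U
  i= 3: B-Y =  3 → D
  i= 4: R-K =  7 → H
  i= 5: A-D = 23 → X
  i= 6: Q-Z = 17 → R
  i= 7: Y-H = 17 → R
  i= 8: F-Y =  7 → H
  i= 9: F-L = 20 → U
  i=10: K-H =  3 → D
  i=11: M-F =  7 → H
  i=12: Z-C = 23 → X
  i=13: O-X = 17 → R
  i=14: L-U = 17 → R
  i=15: D-W =  7 → H
  i=16: B-H = 20 → U
  i=17: D-A =  3 → D
  i=18: K-D =  7 → H
  shifts repeat with period 7: RHUDHXR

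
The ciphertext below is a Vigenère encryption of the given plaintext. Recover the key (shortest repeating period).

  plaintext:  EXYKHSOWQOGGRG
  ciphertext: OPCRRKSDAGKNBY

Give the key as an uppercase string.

  i= 0: O-E = 10 → K
  i= 1: P-X = 18 → S
  i= 2: C-Y =  4 → E
  i= 3: R-K =  7 → H
  i= 4: R-H = 10 → K
  i= 5: K-S = 18 → S
  i= 6: S-O =  4 → E
  i= 7: D-W =  7 → H
  i= 8: A-Q = 10 → K
  i= 9: G-O = 18 → S
  i=10: K-G =  4 → E
  i=11: N-G =  7 → H
  i=12: B-R = 10 → K
  i=13: Y-G = 18 → S
  shifts repeat with period 4: KSEH

KSEH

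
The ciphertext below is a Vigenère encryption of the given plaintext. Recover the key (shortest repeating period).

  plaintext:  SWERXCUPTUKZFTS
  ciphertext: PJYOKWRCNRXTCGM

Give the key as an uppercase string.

  i= 0: P-S = 23 → X
  i= 1: J-W = 13 → N
  i= 2: Y-E = 20 → U
  i= 3: O-R = 23 → X
  i= 4: K-X = 13 → N
  i= 5: W-C = 20 → U
  i= 6: R-U = 23 → X
  i= 7: C-P = 13 → N
  i= 8: N-T = 20 → U
  i= 9: R-U = 23 → X
  i=10: X-K = 13 → N
  i=11: T-Z = 20 → U
  i=12: C-F = 23 → X
  i=13: G-T = 13 → N
  i=14: M-S = 20 → U
  shifts repeat with period 3: XNU

XNU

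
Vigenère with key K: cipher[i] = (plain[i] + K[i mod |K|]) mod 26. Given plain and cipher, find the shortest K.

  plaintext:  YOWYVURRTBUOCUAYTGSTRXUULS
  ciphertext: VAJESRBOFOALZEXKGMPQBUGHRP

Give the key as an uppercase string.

  i= 0: V-Y = 23 → X
  i= 1: A-O = 12 → M
  i= 2: J-W = 13 → N
  i= 3: E-Y =  6 → G
  i= 4: S-V = 23 → X
  i= 5: R-U = 23 → X
  i= 6: B-R = 10 → K
  i= 7: O-R = 23 → X
  i= 8: F-T = 12 → M
  i= 9: O-B = 13 → N
  i=10: A-U =  6 → G
  i=11: L-O = 23 → X
  i=12: Z-C = 23 → X
  i=13: E-U = 10 → K
  i=14: X-A = 23 → X
  i=15: K-Y = 12 → M
  i=16: G-T = 13 → N
  i=17: M-G =  6 → G
  i=18: P-S = 23 → X
  i=19: Q-T = 23 → X
  i=20: B-R = 10 → K
  i=21: U-X = 23 → X
  i=22: G-U = 12 → M
  i=23: H-U = 13 → N
  i=24: R-L =  6 → G
  i=25: P-S = 23 → X
  shifts repeat with period 7: XMNGXXK

XMNGXXK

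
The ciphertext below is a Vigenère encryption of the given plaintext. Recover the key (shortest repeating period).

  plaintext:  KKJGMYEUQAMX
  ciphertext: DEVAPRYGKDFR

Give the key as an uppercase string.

TUMUD

  i= 0: D-K = 19 → T
  i= 1: E-K = 20 → U
  i= 2: V-J = 12 → M
  i= 3: A-G = 20 → U
  i= 4: P-M =  3 → D
  i= 5: R-Y = 19 → T
  i= 6: Y-E = 20 → U
  i= 7: G-U = 12 → M
  i= 8: K-Q = 20 → U
  i= 9: D-A =  3 → D
  i=10: F-M = 19 → T
  i=11: R-X = 20 → U
  shifts repeat with period 5: TUMUD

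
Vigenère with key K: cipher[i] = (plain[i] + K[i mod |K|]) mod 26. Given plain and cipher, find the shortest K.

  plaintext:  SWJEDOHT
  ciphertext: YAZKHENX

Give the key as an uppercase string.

GEQ

  i= 0: Y-S =  6 → G
  i= 1: A-W =  4 → E
  i= 2: Z-J = 16 → Q
  i= 3: K-E =  6 → G
  i= 4: H-D =  4 → E
  i= 5: E-O = 16 → Q
  i= 6: N-H =  6 → G
  i= 7: X-T =  4 → E
  shifts repeat with period 3: GEQ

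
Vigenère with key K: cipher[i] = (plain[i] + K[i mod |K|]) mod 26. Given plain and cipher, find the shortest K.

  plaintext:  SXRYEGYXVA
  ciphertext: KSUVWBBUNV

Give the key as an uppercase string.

  i= 0: K-S = 18 → S
  i= 1: S-X = 21 → V
  i= 2: U-R =  3 → D
  i= 3: V-Y = 23 → X
  i= 4: W-E = 18 → S
  i= 5: B-G = 21 → V
  i= 6: B-Y =  3 → D
  i= 7: U-X = 23 → X
  i= 8: N-V = 18 → S
  i= 9: V-A = 21 → V
  shifts repeat with period 4: SVDX

SVDX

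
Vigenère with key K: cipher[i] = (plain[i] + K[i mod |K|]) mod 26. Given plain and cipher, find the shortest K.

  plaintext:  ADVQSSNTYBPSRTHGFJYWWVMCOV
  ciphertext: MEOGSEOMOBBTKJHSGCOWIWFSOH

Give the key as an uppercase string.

  i= 0: M-A = 12 → M
  i= 1: E-D =  1 → B
  i= 2: O-V = 19 → T
  i= 3: G-Q = 16 → Q
  i= 4: S-S =  0 → A
  i= 5: E-S = 12 → M
  i= 6: O-N =  1 → B
  i= 7: M-T = 19 → T
  i= 8: O-Y = 16 → Q
  i= 9: B-B =  0 → A
  i=10: B-P = 12 → M
  i=11: T-S =  1 → B
  i=12: K-R = 19 → T
  i=13: J-T = 16 → Q
  i=14: H-H =  0 → A
  i=15: S-G = 12 → M
  i=16: G-F =  1 → B
  i=17: C-J = 19 → T
  i=18: O-Y = 16 → Q
  i=19: W-W =  0 → A
  i=20: I-W = 12 → M
  i=21: W-V =  1 → B
  i=22: F-M = 19 → T
  i=23: S-C = 16 → Q
  i=24: O-O =  0 → A
  i=25: H-V = 12 → M
  shifts repeat with period 5: MBTQA

MBTQA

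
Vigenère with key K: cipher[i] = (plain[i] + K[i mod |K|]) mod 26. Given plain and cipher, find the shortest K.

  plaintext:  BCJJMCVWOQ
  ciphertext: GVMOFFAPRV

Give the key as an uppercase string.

FTD

  i= 0: G-B =  5 → F
  i= 1: V-C = 19 → T
  i= 2: M-J =  3 → D
  i= 3: O-J =  5 → F
  i= 4: F-M = 19 → T
  i= 5: F-C =  3 → D
  i= 6: A-V =  5 → F
  i= 7: P-W = 19 → T
  i= 8: R-O =  3 → D
  i= 9: V-Q =  5 → F
  shifts repeat with period 3: FTD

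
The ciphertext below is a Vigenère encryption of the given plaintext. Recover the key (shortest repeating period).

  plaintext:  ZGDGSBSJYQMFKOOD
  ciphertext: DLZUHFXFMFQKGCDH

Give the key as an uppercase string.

EFWOP

  i= 0: D-Z =  4 → E
  i= 1: L-G =  5 → F
  i= 2: Z-D = 22 → W
  i= 3: U-G = 14 → O
  i= 4: H-S = 15 → P
  i= 5: F-B =  4 → E
  i= 6: X-S =  5 → F
  i= 7: F-J = 22 → W
  i= 8: M-Y = 14 → O
  i= 9: F-Q = 15 → P
  i=10: Q-M =  4 → E
  i=11: K-F =  5 → F
  i=12: G-K = 22 → W
  i=13: C-O = 14 → O
  i=14: D-O = 15 → P
  i=15: H-D =  4 → E
  shifts repeat with period 5: EFWOP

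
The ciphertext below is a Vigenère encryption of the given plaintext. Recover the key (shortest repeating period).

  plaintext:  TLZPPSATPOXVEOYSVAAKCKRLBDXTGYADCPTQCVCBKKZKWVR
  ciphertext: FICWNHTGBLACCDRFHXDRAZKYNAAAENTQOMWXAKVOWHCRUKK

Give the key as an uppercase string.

  i= 0: F-T = 12 → M
  i= 1: I-L = 23 → X
  i= 2: C-Z =  3 → D
  i= 3: W-P =  7 → H
  i= 4: N-P = 24 → Y
  i= 5: H-S = 15 → P
  i= 6: T-A = 19 → T
  i= 7: G-T = 13 → N
  i= 8: B-P = 12 → M
  i= 9: L-O = 23 → X
  i=10: A-X =  3 → D
  i=11: C-V =  7 → H
  i=12: C-E = 24 → Y
  i=13: D-O = 15 → P
  i=14: R-Y = 19 → T
  i=15: F-S = 13 → N
  i=16: H-V = 12 → M
  i=17: X-A = 23 → X
  i=18: D-A =  3 → D
  i=19: R-K =  7 → H
  i=20: A-C = 24 → Y
  i=21: Z-K = 15 → P
  i=22: K-R = 19 → T
  i=23: Y-L = 13 → N
  i=24: N-B = 12 → M
  i=25: A-D = 23 → X
  i=26: A-X =  3 → D
  i=27: A-T =  7 → H
  i=28: E-G = 24 → Y
  i=29: N-Y = 15 → P
  i=30: T-A = 19 → T
  i=31: Q-D = 13 → N
  i=32: O-C = 12 → M
  i=33: M-P = 23 → X
  i=34: W-T =  3 → D
  i=35: X-Q =  7 → H
  i=36: A-C = 24 → Y
  i=37: K-V = 15 → P
  i=38: V-C = 19 → T
  i=39: O-B = 13 → N
  i=40: W-K = 12 → M
  i=41: H-K = 23 → X
  i=42: C-Z =  3 → D
  i=43: R-K =  7 → H
  i=44: U-W = 24 → Y
  i=45: K-V = 15 → P
  i=46: K-R = 19 → T
  shifts repeat with period 8: MXDHYPTN

MXDHYPTN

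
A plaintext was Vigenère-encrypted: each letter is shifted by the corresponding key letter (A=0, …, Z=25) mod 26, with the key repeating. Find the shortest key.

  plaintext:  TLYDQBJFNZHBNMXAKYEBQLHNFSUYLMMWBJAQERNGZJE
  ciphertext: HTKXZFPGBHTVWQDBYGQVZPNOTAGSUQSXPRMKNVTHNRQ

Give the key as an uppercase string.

OIMUJEGB

  i= 0: H-T = 14 → O
  i= 1: T-L =  8 → I
  i= 2: K-Y = 12 → M
  i= 3: X-D = 20 → U
  i= 4: Z-Q =  9 → J
  i= 5: F-B =  4 → E
  i= 6: P-J =  6 → G
  i= 7: G-F =  1 → B
  i= 8: B-N = 14 → O
  i= 9: H-Z =  8 → I
  i=10: T-H = 12 → M
  i=11: V-B = 20 → U
  i=12: W-N =  9 → J
  i=13: Q-M =  4 → E
  i=14: D-X =  6 → G
  i=15: B-A =  1 → B
  i=16: Y-K = 14 → O
  i=17: G-Y =  8 → I
  i=18: Q-E = 12 → M
  i=19: V-B = 20 → U
  i=20: Z-Q =  9 → J
  i=21: P-L =  4 → E
  i=22: N-H =  6 → G
  i=23: O-N =  1 → B
  i=24: T-F = 14 → O
  i=25: A-S =  8 → I
  i=26: G-U = 12 → M
  i=27: S-Y = 20 → U
  i=28: U-L =  9 → J
  i=29: Q-M =  4 → E
  i=30: S-M =  6 → G
  i=31: X-W =  1 → B
  i=32: P-B = 14 → O
  i=33: R-J =  8 → I
  i=34: M-A = 12 → M
  i=35: K-Q = 20 → U
  i=36: N-E =  9 → J
  i=37: V-R =  4 → E
  i=38: T-N =  6 → G
  i=39: H-G =  1 → B
  i=40: N-Z = 14 → O
  i=41: R-J =  8 → I
  i=42: Q-E = 12 → M
  shifts repeat with period 8: OIMUJEGB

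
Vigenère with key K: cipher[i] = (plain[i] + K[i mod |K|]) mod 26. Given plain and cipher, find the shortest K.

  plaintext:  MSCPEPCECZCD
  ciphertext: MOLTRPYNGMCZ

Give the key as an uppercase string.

  i= 0: M-M =  0 → A
  i= 1: O-S = 22 → W
  i= 2: L-C =  9 → J
  i= 3: T-P =  4 → E
  i= 4: R-E = 13 → N
  i= 5: P-P =  0 → A
  i= 6: Y-C = 22 → W
  i= 7: N-E =  9 → J
  i= 8: G-C =  4 → E
  i= 9: M-Z = 13 → N
  i=10: C-C =  0 → A
  i=11: Z-D = 22 → W
  shifts repeat with period 5: AWJEN

AWJEN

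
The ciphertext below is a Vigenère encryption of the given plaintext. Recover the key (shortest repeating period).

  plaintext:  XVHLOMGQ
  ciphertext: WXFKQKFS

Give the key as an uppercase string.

  i= 0: W-X = 25 → Z
  i= 1: X-V =  2 → C
  i= 2: F-H = 24 → Y
  i= 3: K-L = 25 → Z
  i= 4: Q-O =  2 → C
  i= 5: K-M = 24 → Y
  i= 6: F-G = 25 → Z
  i= 7: S-Q =  2 → C
  shifts repeat with period 3: ZCY

ZCY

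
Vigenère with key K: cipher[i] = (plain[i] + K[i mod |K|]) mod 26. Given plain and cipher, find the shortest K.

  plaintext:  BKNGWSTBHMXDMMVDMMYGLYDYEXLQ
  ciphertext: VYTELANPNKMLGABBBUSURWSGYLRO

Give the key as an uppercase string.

  i= 0: V-B = 20 → U
  i= 1: Y-K = 14 → O
  i= 2: T-N =  6 → G
  i= 3: E-G = 24 → Y
  i= 4: L-W = 15 → P
  i= 5: A-S =  8 → I
  i= 6: N-T = 20 → U
  i= 7: P-B = 14 → O
  i= 8: N-H =  6 → G
  i= 9: K-M = 24 → Y
  i=10: M-X = 15 → P
  i=11: L-D =  8 → I
  i=12: G-M = 20 → U
  i=13: A-M = 14 → O
  i=14: B-V =  6 → G
  i=15: B-D = 24 → Y
  i=16: B-M = 15 → P
  i=17: U-M =  8 → I
  i=18: S-Y = 20 → U
  i=19: U-G = 14 → O
  i=20: R-L =  6 → G
  i=21: W-Y = 24 → Y
  i=22: S-D = 15 → P
  i=23: G-Y =  8 → I
  i=24: Y-E = 20 → U
  i=25: L-X = 14 → O
  i=26: R-L =  6 → G
  i=27: O-Q = 24 → Y
  shifts repeat with period 6: UOGYPI

UOGYPI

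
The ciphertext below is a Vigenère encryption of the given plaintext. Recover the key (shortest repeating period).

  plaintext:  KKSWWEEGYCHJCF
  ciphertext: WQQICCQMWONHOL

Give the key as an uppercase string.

MGY

  i= 0: W-K = 12 → M
  i= 1: Q-K =  6 → G
  i= 2: Q-S = 24 → Y
  i= 3: I-W = 12 → M
  i= 4: C-W =  6 → G
  i= 5: C-E = 24 → Y
  i= 6: Q-E = 12 → M
  i= 7: M-G =  6 → G
  i= 8: W-Y = 24 → Y
  i= 9: O-C = 12 → M
  i=10: N-H =  6 → G
  i=11: H-J = 24 → Y
  i=12: O-C = 12 → M
  i=13: L-F =  6 → G
  shifts repeat with period 3: MGY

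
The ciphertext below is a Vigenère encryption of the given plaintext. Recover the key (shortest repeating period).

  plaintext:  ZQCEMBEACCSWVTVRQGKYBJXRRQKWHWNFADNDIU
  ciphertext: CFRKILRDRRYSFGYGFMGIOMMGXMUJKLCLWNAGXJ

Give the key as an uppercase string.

  i= 0: C-Z =  3 → D
  i= 1: F-Q = 15 → P
  i= 2: R-C = 15 → P
  i= 3: K-E =  6 → G
  i= 4: I-M = 22 → W
  i= 5: L-B = 10 → K
  i= 6: R-E = 13 → N
  i= 7: D-A =  3 → D
  i= 8: R-C = 15 → P
  i= 9: R-C = 15 → P
  i=10: Y-S =  6 → G
  i=11: S-W = 22 → W
  i=12: F-V = 10 → K
  i=13: G-T = 13 → N
  i=14: Y-V =  3 → D
  i=15: G-R = 15 → P
  i=16: F-Q = 15 → P
  i=17: M-G =  6 → G
  i=18: G-K = 22 → W
  i=19: I-Y = 10 → K
  i=20: O-B = 13 → N
  i=21: M-J =  3 → D
  i=22: M-X = 15 → P
  i=23: G-R = 15 → P
  i=24: X-R =  6 → G
  i=25: M-Q = 22 → W
  i=26: U-K = 10 → K
  i=27: J-W = 13 → N
  i=28: K-H =  3 → D
  i=29: L-W = 15 → P
  i=30: C-N = 15 → P
  i=31: L-F =  6 → G
  i=32: W-A = 22 → W
  i=33: N-D = 10 → K
  i=34: A-N = 13 → N
  i=35: G-D =  3 → D
  i=36: X-I = 15 → P
  i=37: J-U = 15 → P
  shifts repeat with period 7: DPPGWKN

DPPGWKN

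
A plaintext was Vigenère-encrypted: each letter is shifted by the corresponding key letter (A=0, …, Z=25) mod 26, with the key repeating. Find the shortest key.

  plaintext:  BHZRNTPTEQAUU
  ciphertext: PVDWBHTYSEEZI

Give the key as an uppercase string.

OOEF

  i= 0: P-B = 14 → O
  i= 1: V-H = 14 → O
  i= 2: D-Z =  4 → E
  i= 3: W-R =  5 → F
  i= 4: B-N = 14 → O
  i= 5: H-T = 14 → O
  i= 6: T-P =  4 → E
  i= 7: Y-T =  5 → F
  i= 8: S-E = 14 → O
  i= 9: E-Q = 14 → O
  i=10: E-A =  4 → E
  i=11: Z-U =  5 → F
  i=12: I-U = 14 → O
  shifts repeat with period 4: OOEF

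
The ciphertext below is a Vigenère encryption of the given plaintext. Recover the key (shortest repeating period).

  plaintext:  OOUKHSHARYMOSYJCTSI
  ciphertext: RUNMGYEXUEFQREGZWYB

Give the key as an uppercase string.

DGTCZGXX

  i= 0: R-O =  3 → D
  i= 1: U-O =  6 → G
  i= 2: N-U = 19 → T
  i= 3: M-K =  2 → C
  i= 4: G-H = 25 → Z
  i= 5: Y-S =  6 → G
  i= 6: E-H = 23 → X
  i= 7: X-A = 23 → X
  i= 8: U-R =  3 → D
  i= 9: E-Y =  6 → G
  i=10: F-M = 19 → T
  i=11: Q-O =  2 → C
  i=12: R-S = 25 → Z
  i=13: E-Y =  6 → G
  i=14: G-J = 23 → X
  i=15: Z-C = 23 → X
  i=16: W-T =  3 → D
  i=17: Y-S =  6 → G
  i=18: B-I = 19 → T
  shifts repeat with period 8: DGTCZGXX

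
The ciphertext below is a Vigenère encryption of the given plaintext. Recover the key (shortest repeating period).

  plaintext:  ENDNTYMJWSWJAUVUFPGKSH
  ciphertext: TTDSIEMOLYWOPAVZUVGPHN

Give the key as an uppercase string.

  i= 0: T-E = 15 → P
  i= 1: T-N =  6 → G
  i= 2: D-D =  0 → A
  i= 3: S-N =  5 → F
  i= 4: I-T = 15 → P
  i= 5: E-Y =  6 → G
  i= 6: M-M =  0 → A
  i= 7: O-J =  5 → F
  i= 8: L-W = 15 → P
  i= 9: Y-S =  6 → G
  i=10: W-W =  0 → A
  i=11: O-J =  5 → F
  i=12: P-A = 15 → P
  i=13: A-U =  6 → G
  i=14: V-V =  0 → A
  i=15: Z-U =  5 → F
  i=16: U-F = 15 → P
  i=17: V-P =  6 → G
  i=18: G-G =  0 → A
  i=19: P-K =  5 → F
  i=20: H-S = 15 → P
  i=21: N-H =  6 → G
  shifts repeat with period 4: PGAF

PGAF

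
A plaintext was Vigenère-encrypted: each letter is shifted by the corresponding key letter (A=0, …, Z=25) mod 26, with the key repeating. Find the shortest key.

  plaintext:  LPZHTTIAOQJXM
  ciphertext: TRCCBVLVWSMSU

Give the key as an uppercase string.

  i= 0: T-L =  8 → I
  i= 1: R-P =  2 → C
  i= 2: C-Z =  3 → D
  i= 3: C-H = 21 → V
  i= 4: B-T =  8 → I
  i= 5: V-T =  2 → C
  i= 6: L-I =  3 → D
  i= 7: V-A = 21 → V
  i= 8: W-O =  8 → I
  i= 9: S-Q =  2 → C
  i=10: M-J =  3 → D
  i=11: S-X = 21 → V
  i=12: U-M =  8 → I
  shifts repeat with period 4: ICDV

ICDV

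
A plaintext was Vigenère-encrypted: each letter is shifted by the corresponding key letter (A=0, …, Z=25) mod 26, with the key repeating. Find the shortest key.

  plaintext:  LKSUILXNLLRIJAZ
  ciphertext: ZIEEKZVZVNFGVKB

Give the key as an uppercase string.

  i= 0: Z-L = 14 → O
  i= 1: I-K = 24 → Y
  i= 2: E-S = 12 → M
  i= 3: E-U = 10 → K
  i= 4: K-I =  2 → C
  i= 5: Z-L = 14 → O
  i= 6: V-X = 24 → Y
  i= 7: Z-N = 12 → M
  i= 8: V-L = 10 → K
  i= 9: N-L =  2 → C
  i=10: F-R = 14 → O
  i=11: G-I = 24 → Y
  i=12: V-J = 12 → M
  i=13: K-A = 10 → K
  i=14: B-Z =  2 → C
  shifts repeat with period 5: OYMKC

OYMKC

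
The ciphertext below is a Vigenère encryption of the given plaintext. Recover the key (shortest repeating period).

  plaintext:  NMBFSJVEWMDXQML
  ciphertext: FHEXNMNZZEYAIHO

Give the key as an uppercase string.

  i= 0: F-N = 18 → S
  i= 1: H-M = 21 → V
  i= 2: E-B =  3 → D
  i= 3: X-F = 18 → S
  i= 4: N-S = 21 → V
  i= 5: M-J =  3 → D
  i= 6: N-V = 18 → S
  i= 7: Z-E = 21 → V
  i= 8: Z-W =  3 → D
  i= 9: E-M = 18 → S
  i=10: Y-D = 21 → V
  i=11: A-X =  3 → D
  i=12: I-Q = 18 → S
  i=13: H-M = 21 → V
  i=14: O-L =  3 → D
  shifts repeat with period 3: SVD

SVD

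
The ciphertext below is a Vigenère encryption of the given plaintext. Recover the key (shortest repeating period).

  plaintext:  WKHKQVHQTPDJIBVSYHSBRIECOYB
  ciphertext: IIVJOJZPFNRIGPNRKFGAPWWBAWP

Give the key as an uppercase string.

MYOZYOSZ

  i= 0: I-W = 12 → M
  i= 1: I-K = 24 → Y
  i= 2: V-H = 14 → O
  i= 3: J-K = 25 → Z
  i= 4: O-Q = 24 → Y
  i= 5: J-V = 14 → O
  i= 6: Z-H = 18 → S
  i= 7: P-Q = 25 → Z
  i= 8: F-T = 12 → M
  i= 9: N-P = 24 → Y
  i=10: R-D = 14 → O
  i=11: I-J = 25 → Z
  i=12: G-I = 24 → Y
  i=13: P-B = 14 → O
  i=14: N-V = 18 → S
  i=15: R-S = 25 → Z
  i=16: K-Y = 12 → M
  i=17: F-H = 24 → Y
  i=18: G-S = 14 → O
  i=19: A-B = 25 → Z
  i=20: P-R = 24 → Y
  i=21: W-I = 14 → O
  i=22: W-E = 18 → S
  i=23: B-C = 25 → Z
  i=24: A-O = 12 → M
  i=25: W-Y = 24 → Y
  i=26: P-B = 14 → O
  shifts repeat with period 8: MYOZYOSZ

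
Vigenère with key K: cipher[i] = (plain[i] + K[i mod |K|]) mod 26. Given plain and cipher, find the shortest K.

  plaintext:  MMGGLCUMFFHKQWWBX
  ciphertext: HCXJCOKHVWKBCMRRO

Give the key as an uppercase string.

VQRDRMQ

  i= 0: H-M = 21 → V
  i= 1: C-M = 16 → Q
  i= 2: X-G = 17 → R
  i= 3: J-G =  3 → D
  i= 4: C-L = 17 → R
  i= 5: O-C = 12 → M
  i= 6: K-U = 16 → Q
  i= 7: H-M = 21 → V
  i= 8: V-F = 16 → Q
  i= 9: W-F = 17 → R
  i=10: K-H =  3 → D
  i=11: B-K = 17 → R
  i=12: C-Q = 12 → M
  i=13: M-W = 16 → Q
  i=14: R-W = 21 → V
  i=15: R-B = 16 → Q
  i=16: O-X = 17 → R
  shifts repeat with period 7: VQRDRMQ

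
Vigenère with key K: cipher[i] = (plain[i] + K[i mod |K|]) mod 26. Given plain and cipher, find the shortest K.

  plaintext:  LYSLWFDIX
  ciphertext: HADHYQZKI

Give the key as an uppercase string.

WCL

  i= 0: H-L = 22 → W
  i= 1: A-Y =  2 → C
  i= 2: D-S = 11 → L
  i= 3: H-L = 22 → W
  i= 4: Y-W =  2 → C
  i= 5: Q-F = 11 → L
  i= 6: Z-D = 22 → W
  i= 7: K-I =  2 → C
  i= 8: I-X = 11 → L
  shifts repeat with period 3: WCL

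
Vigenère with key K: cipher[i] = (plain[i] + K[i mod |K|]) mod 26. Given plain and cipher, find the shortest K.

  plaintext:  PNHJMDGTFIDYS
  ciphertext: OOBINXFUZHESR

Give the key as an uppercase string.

ZBU

  i= 0: O-P = 25 → Z
  i= 1: O-N =  1 → B
  i= 2: B-H = 20 → U
  i= 3: I-J = 25 → Z
  i= 4: N-M =  1 → B
  i= 5: X-D = 20 → U
  i= 6: F-G = 25 → Z
  i= 7: U-T =  1 → B
  i= 8: Z-F = 20 → U
  i= 9: H-I = 25 → Z
  i=10: E-D =  1 → B
  i=11: S-Y = 20 → U
  i=12: R-S = 25 → Z
  shifts repeat with period 3: ZBU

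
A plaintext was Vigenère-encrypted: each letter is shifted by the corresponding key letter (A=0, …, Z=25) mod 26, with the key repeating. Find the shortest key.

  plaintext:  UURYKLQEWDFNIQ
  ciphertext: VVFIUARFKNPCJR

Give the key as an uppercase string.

  i= 0: V-U =  1 → B
  i= 1: V-U =  1 → B
  i= 2: F-R = 14 → O
  i= 3: I-Y = 10 → K
  i= 4: U-K = 10 → K
  i= 5: A-L = 15 → P
  i= 6: R-Q =  1 → B
  i= 7: F-E =  1 → B
  i= 8: K-W = 14 → O
  i= 9: N-D = 10 → K
  i=10: P-F = 10 → K
  i=11: C-N = 15 → P
  i=12: J-I =  1 → B
  i=13: R-Q =  1 → B
  shifts repeat with period 6: BBOKKP

BBOKKP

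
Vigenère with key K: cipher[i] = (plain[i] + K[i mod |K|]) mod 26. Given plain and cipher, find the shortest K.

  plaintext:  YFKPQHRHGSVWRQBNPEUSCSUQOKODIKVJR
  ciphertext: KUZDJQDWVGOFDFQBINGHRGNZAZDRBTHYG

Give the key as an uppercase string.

  i= 0: K-Y = 12 → M
  i= 1: U-F = 15 → P
  i= 2: Z-K = 15 → P
  i= 3: D-P = 14 → O
  i= 4: J-Q = 19 → T
  i= 5: Q-H =  9 → J
  i= 6: D-R = 12 → M
  i= 7: W-H = 15 → P
  i= 8: V-G = 15 → P
  i= 9: G-S = 14 → O
  i=10: O-V = 19 → T
  i=11: F-W =  9 → J
  i=12: D-R = 12 → M
  i=13: F-Q = 15 → P
  i=14: Q-B = 15 → P
  i=15: B-N = 14 → O
  i=16: I-P = 19 → T
  i=17: N-E =  9 → J
  i=18: G-U = 12 → M
  i=19: H-S = 15 → P
  i=20: R-C = 15 → P
  i=21: G-S = 14 → O
  i=22: N-U = 19 → T
  i=23: Z-Q =  9 → J
  i=24: A-O = 12 → M
  i=25: Z-K = 15 → P
  i=26: D-O = 15 → P
  i=27: R-D = 14 → O
  i=28: B-I = 19 → T
  i=29: T-K =  9 → J
  i=30: H-V = 12 → M
  i=31: Y-J = 15 → P
  i=32: G-R = 15 → P
  shifts repeat with period 6: MPPOTJ

MPPOTJ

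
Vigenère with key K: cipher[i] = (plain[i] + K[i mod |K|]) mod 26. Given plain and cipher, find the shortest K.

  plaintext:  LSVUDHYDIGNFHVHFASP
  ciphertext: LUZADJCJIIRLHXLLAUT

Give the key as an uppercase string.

ACEG

  i= 0: L-L =  0 → A
  i= 1: U-S =  2 → C
  i= 2: Z-V =  4 → E
  i= 3: A-U =  6 → G
  i= 4: D-D =  0 → A
  i= 5: J-H =  2 → C
  i= 6: C-Y =  4 → E
  i= 7: J-D =  6 → G
  i= 8: I-I =  0 → A
  i= 9: I-G =  2 → C
  i=10: R-N =  4 → E
  i=11: L-F =  6 → G
  i=12: H-H =  0 → A
  i=13: X-V =  2 → C
  i=14: L-H =  4 → E
  i=15: L-F =  6 → G
  i=16: A-A =  0 → A
  i=17: U-S =  2 → C
  i=18: T-P =  4 → E
  shifts repeat with period 4: ACEG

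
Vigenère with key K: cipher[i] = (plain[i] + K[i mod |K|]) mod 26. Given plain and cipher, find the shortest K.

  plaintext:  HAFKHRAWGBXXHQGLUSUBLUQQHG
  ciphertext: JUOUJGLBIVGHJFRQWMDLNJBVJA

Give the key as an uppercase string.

  i= 0: J-H =  2 → C
  i= 1: U-A = 20 → U
  i= 2: O-F =  9 → J
  i= 3: U-K = 10 → K
  i= 4: J-H =  2 → C
  i= 5: G-R = 15 → P
  i= 6: L-A = 11 → L
  i= 7: B-W =  5 → F
  i= 8: I-G =  2 → C
  i= 9: V-B = 20 → U
  i=10: G-X =  9 → J
  i=11: H-X = 10 → K
  i=12: J-H =  2 → C
  i=13: F-Q = 15 → P
  i=14: R-G = 11 → L
  i=15: Q-L =  5 → F
  i=16: W-U =  2 → C
  i=17: M-S = 20 → U
  i=18: D-U =  9 → J
  i=19: L-B = 10 → K
  i=20: N-L =  2 → C
  i=21: J-U = 15 → P
  i=22: B-Q = 11 → L
  i=23: V-Q =  5 → F
  i=24: J-H =  2 → C
  i=25: A-G = 20 → U
  shifts repeat with period 8: CUJKCPLF

CUJKCPLF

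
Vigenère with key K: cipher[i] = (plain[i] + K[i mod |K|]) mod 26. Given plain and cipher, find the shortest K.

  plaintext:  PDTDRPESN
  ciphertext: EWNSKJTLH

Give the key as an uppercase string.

PTU

  i= 0: E-P = 15 → P
  i= 1: W-D = 19 → T
  i= 2: N-T = 20 → U
  i= 3: S-D = 15 → P
  i= 4: K-R = 19 → T
  i= 5: J-P = 20 → U
  i= 6: T-E = 15 → P
  i= 7: L-S = 19 → T
  i= 8: H-N = 20 → U
  shifts repeat with period 3: PTU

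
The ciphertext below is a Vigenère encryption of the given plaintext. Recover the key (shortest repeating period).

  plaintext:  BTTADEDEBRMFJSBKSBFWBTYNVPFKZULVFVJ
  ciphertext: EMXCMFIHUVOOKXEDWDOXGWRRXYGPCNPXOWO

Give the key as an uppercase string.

  i= 0: E-B =  3 → D
  i= 1: M-T = 19 → T
  i= 2: X-T =  4 → E
  i= 3: C-A =  2 → C
  i= 4: M-D =  9 → J
  i= 5: F-E =  1 → B
  i= 6: I-D =  5 → F
  i= 7: H-E =  3 → D
  i= 8: U-B = 19 → T
  i= 9: V-R =  4 → E
  i=10: O-M =  2 → C
  i=11: O-F =  9 → J
  i=12: K-J =  1 → B
  i=13: X-S =  5 → F
  i=14: E-B =  3 → D
  i=15: D-K = 19 → T
  i=16: W-S =  4 → E
  i=17: D-B =  2 → C
  i=18: O-F =  9 → J
  i=19: X-W =  1 → B
  i=20: G-B =  5 → F
  i=21: W-T =  3 → D
  i=22: R-Y = 19 → T
  i=23: R-N =  4 → E
  i=24: X-V =  2 → C
  i=25: Y-P =  9 → J
  i=26: G-F =  1 → B
  i=27: P-K =  5 → F
  i=28: C-Z =  3 → D
  i=29: N-U = 19 → T
  i=30: P-L =  4 → E
  i=31: X-V =  2 → C
  i=32: O-F =  9 → J
  i=33: W-V =  1 → B
  i=34: O-J =  5 → F
  shifts repeat with period 7: DTECJBF

DTECJBF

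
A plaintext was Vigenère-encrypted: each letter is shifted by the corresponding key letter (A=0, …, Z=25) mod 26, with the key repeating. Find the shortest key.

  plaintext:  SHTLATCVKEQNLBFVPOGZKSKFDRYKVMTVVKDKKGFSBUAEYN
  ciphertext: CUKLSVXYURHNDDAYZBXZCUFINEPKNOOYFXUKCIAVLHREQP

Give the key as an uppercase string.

  i= 0: C-S = 10 → K
  i= 1: U-H = 13 → N
  i= 2: K-T = 17 → R
  i= 3: L-L =  0 → A
  i= 4: S-A = 18 → S
  i= 5: V-T =  2 → C
  i= 6: X-C = 21 → V
  i= 7: Y-V =  3 → D
  i= 8: U-K = 10 → K
  i= 9: R-E = 13 → N
  i=10: H-Q = 17 → R
  i=11: N-N =  0 → A
  i=12: D-L = 18 → S
  i=13: D-B =  2 → C
  i=14: A-F = 21 → V
  i=15: Y-V =  3 → D
  i=16: Z-P = 10 → K
  i=17: B-O = 13 → N
  i=18: X-G = 17 → R
  i=19: Z-Z =  0 → A
  i=20: C-K = 18 → S
  i=21: U-S =  2 → C
  i=22: F-K = 21 → V
  i=23: I-F =  3 → D
  i=24: N-D = 10 → K
  i=25: E-R = 13 → N
  i=26: P-Y = 17 → R
  i=27: K-K =  0 → A
  i=28: N-V = 18 → S
  i=29: O-M =  2 → C
  i=30: O-T = 21 → V
  i=31: Y-V =  3 → D
  i=32: F-V = 10 → K
  i=33: X-K = 13 → N
  i=34: U-D = 17 → R
  i=35: K-K =  0 → A
  i=36: C-K = 18 → S
  i=37: I-G =  2 → C
  i=38: A-F = 21 → V
  i=39: V-S =  3 → D
  i=40: L-B = 10 → K
  i=41: H-U = 13 → N
  i=42: R-A = 17 → R
  i=43: E-E =  0 → A
  i=44: Q-Y = 18 → S
  i=45: P-N =  2 → C
  shifts repeat with period 8: KNRASCVD

KNRASCVD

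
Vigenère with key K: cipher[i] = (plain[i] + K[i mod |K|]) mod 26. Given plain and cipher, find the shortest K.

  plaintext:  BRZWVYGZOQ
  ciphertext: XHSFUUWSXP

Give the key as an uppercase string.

  i= 0: X-B = 22 → W
  i= 1: H-R = 16 → Q
  i= 2: S-Z = 19 → T
  i= 3: F-W =  9 → J
  i= 4: U-V = 25 → Z
  i= 5: U-Y = 22 → W
  i= 6: W-G = 16 → Q
  i= 7: S-Z = 19 → T
  i= 8: X-O =  9 → J
  i= 9: P-Q = 25 → Z
  shifts repeat with period 5: WQTJZ

WQTJZ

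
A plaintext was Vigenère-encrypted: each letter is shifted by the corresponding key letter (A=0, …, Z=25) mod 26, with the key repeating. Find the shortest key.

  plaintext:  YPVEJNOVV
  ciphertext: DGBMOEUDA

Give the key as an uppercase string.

FRGI

  i= 0: D-Y =  5 → F
  i= 1: G-P = 17 → R
  i= 2: B-V =  6 → G
  i= 3: M-E =  8 → I
  i= 4: O-J =  5 → F
  i= 5: E-N = 17 → R
  i= 6: U-O =  6 → G
  i= 7: D-V =  8 → I
  i= 8: A-V =  5 → F
  shifts repeat with period 4: FRGI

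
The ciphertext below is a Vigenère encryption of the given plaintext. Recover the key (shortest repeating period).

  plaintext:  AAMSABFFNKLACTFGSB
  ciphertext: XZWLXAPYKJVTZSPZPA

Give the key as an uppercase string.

  i= 0: X-A = 23 → X
  i= 1: Z-A = 25 → Z
  i= 2: W-M = 10 → K
  i= 3: L-S = 19 → T
  i= 4: X-A = 23 → X
  i= 5: A-B = 25 → Z
  i= 6: P-F = 10 → K
  i= 7: Y-F = 19 → T
  i= 8: K-N = 23 → X
  i= 9: J-K = 25 → Z
  i=10: V-L = 10 → K
  i=11: T-A = 19 → T
  i=12: Z-C = 23 → X
  i=13: S-T = 25 → Z
  i=14: P-F = 10 → K
  i=15: Z-G = 19 → T
  i=16: P-S = 23 → X
  i=17: A-B = 25 → Z
  shifts repeat with period 4: XZKT

XZKT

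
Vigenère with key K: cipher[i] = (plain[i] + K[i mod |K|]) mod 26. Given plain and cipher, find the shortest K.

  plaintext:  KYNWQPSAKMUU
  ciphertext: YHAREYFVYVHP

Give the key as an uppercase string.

  i= 0: Y-K = 14 → O
  i= 1: H-Y =  9 → J
  i= 2: A-N = 13 → N
  i= 3: R-W = 21 → V
  i= 4: E-Q = 14 → O
  i= 5: Y-P =  9 → J
  i= 6: F-S = 13 → N
  i= 7: V-A = 21 → V
  i= 8: Y-K = 14 → O
  i= 9: V-M =  9 → J
  i=10: H-U = 13 → N
  i=11: P-U = 21 → V
  shifts repeat with period 4: OJNV

OJNV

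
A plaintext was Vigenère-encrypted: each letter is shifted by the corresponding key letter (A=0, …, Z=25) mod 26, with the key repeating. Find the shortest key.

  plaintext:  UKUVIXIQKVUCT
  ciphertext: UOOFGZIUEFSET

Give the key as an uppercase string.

  i= 0: U-U =  0 → A
  i= 1: O-K =  4 → E
  i= 2: O-U = 20 → U
  i= 3: F-V = 10 → K
  i= 4: G-I = 24 → Y
  i= 5: Z-X =  2 → C
  i= 6: I-I =  0 → A
  i= 7: U-Q =  4 → E
  i= 8: E-K = 20 → U
  i= 9: F-V = 10 → K
  i=10: S-U = 24 → Y
  i=11: E-C =  2 → C
  i=12: T-T =  0 → A
  shifts repeat with period 6: AEUKYC

AEUKYC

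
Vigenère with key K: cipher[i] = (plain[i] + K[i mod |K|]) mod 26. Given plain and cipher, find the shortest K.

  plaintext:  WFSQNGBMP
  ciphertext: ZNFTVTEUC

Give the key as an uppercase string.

  i= 0: Z-W =  3 → D
  i= 1: N-F =  8 → I
  i= 2: F-S = 13 → N
  i= 3: T-Q =  3 → D
  i= 4: V-N =  8 → I
  i= 5: T-G = 13 → N
  i= 6: E-B =  3 → D
  i= 7: U-M =  8 → I
  i= 8: C-P = 13 → N
  shifts repeat with period 3: DIN

DIN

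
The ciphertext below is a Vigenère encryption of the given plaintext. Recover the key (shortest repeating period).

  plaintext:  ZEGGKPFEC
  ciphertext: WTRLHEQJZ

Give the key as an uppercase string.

XPLF

  i= 0: W-Z = 23 → X
  i= 1: T-E = 15 → P
  i= 2: R-G = 11 → L
  i= 3: L-G =  5 → F
  i= 4: H-K = 23 → X
  i= 5: E-P = 15 → P
  i= 6: Q-F = 11 → L
  i= 7: J-E =  5 → F
  i= 8: Z-C = 23 → X
  shifts repeat with period 4: XPLF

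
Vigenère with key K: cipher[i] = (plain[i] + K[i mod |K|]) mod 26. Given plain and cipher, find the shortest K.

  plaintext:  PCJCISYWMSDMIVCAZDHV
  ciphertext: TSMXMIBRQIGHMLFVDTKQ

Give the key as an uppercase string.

EQDV

  i= 0: T-P =  4 → E
  i= 1: S-C = 16 → Q
  i= 2: M-J =  3 → D
  i= 3: X-C = 21 → V
  i= 4: M-I =  4 → E
  i= 5: I-S = 16 → Q
  i= 6: B-Y =  3 → D
  i= 7: R-W = 21 → V
  i= 8: Q-M =  4 → E
  i= 9: I-S = 16 → Q
  i=10: G-D =  3 → D
  i=11: H-M = 21 → V
  i=12: M-I =  4 → E
  i=13: L-V = 16 → Q
  i=14: F-C =  3 → D
  i=15: V-A = 21 → V
  i=16: D-Z =  4 → E
  i=17: T-D = 16 → Q
  i=18: K-H =  3 → D
  i=19: Q-V = 21 → V
  shifts repeat with period 4: EQDV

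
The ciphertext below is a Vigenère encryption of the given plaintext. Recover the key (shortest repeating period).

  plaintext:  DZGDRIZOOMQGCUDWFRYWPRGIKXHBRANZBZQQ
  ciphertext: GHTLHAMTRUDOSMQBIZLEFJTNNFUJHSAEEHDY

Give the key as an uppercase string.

DINIQSNF

  i= 0: G-D =  3 → D
  i= 1: H-Z =  8 → I
  i= 2: T-G = 13 → N
  i= 3: L-D =  8 → I
  i= 4: H-R = 16 → Q
  i= 5: A-I = 18 → S
  i= 6: M-Z = 13 → N
  i= 7: T-O =  5 → F
  i= 8: R-O =  3 → D
  i= 9: U-M =  8 → I
  i=10: D-Q = 13 → N
  i=11: O-G =  8 → I
  i=12: S-C = 16 → Q
  i=13: M-U = 18 → S
  i=14: Q-D = 13 → N
  i=15: B-W =  5 → F
  i=16: I-F =  3 → D
  i=17: Z-R =  8 → I
  i=18: L-Y = 13 → N
  i=19: E-W =  8 → I
  i=20: F-P = 16 → Q
  i=21: J-R = 18 → S
  i=22: T-G = 13 → N
  i=23: N-I =  5 → F
  i=24: N-K =  3 → D
  i=25: F-X =  8 → I
  i=26: U-H = 13 → N
  i=27: J-B =  8 → I
  i=28: H-R = 16 → Q
  i=29: S-A = 18 → S
  i=30: A-N = 13 → N
  i=31: E-Z =  5 → F
  i=32: E-B =  3 → D
  i=33: H-Z =  8 → I
  i=34: D-Q = 13 → N
  i=35: Y-Q =  8 → I
  shifts repeat with period 8: DINIQSNF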